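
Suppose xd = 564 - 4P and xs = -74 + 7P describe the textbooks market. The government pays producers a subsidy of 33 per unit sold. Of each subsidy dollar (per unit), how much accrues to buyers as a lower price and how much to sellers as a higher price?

Pre-subsidy: 564 - 4P = -74 + 7P gives P* = 58, x* = 332.
With the subsidy, sellers receive Ps = Pb + 33 for each unit, where Pb is the price buyers pay.
Supply in terms of Pb becomes xs = -74 + 7(Pb + 33) = 157 + 7Pb. Setting this equal to demand: 564 - 4Pb = 157 + 7Pb, so Pb = 37.
Sellers receive Ps = 37 + 33 = 70; x' = 564 − 4·37 = 416.
Buyers' price falls by P* − Pb = 58 − 37 = 21; sellers' price rises by Ps − P* = 70 − 58 = 12.

Buyers gain 21 per unit; sellers gain 12 per unit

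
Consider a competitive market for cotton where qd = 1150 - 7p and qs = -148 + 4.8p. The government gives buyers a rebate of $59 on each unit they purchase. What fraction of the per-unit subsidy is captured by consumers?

Pre-subsidy: 1150 - 7p = -148 + 4.8p gives p* = 110, q* = 380.
With the rebate, buyers effectively pay pb = ps − 59, where ps is the price sellers receive.
Demand in terms of ps becomes qd = 1150 − 7(ps − 59) = 1563 - 7ps. Setting this equal to supply: 1563 - 7ps = -148 + 4.8ps, so ps = 145.
Buyers pay pb = 145 − 59 = 86; q' = -148 + 4.8·145 = 548.
Buyers' price falls by p* − pb = 110 − 86 = 24; sellers' price rises by ps − p* = 145 − 110 = 35.
So consumers capture 24/59 = 24/59 of each unit of subsidy.

Consumer share = 24/59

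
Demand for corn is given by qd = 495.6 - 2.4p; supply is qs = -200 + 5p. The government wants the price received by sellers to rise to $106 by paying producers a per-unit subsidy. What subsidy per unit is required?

At a seller price of 106, quantity supplied is -200 + 5·106 = 330.
Buyers absorb 330 only when they pay pb with 495.6 − 2.4·pb = 330, i.e. pb = 69.
s = ps − pb = 106 − 69 = 37.

Required subsidy s = $37 per unit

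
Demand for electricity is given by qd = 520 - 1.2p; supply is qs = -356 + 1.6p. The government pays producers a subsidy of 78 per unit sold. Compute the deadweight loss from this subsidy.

Pre-subsidy: 520 - 1.2p = -356 + 1.6p gives p* = 2190/7, q* = 1012/7.
With the subsidy, sellers receive ps = pb + 78 for each unit, where pb is the price buyers pay.
Supply in terms of pb becomes qs = -356 + 1.6(pb + 78) = -231.2 + 1.6pb. Setting this equal to demand: 520 - 1.2pb = -231.2 + 1.6pb, so pb = 1878/7.
Sellers receive ps = 1878/7 + 78 = 2424/7; q' = 520 − 1.2·(1878/7) = 6932/35.
The subsidy expands output by 6932/35 − 1012/7 = 1872/35 past the efficient level; on those units the gap between marginal cost and willingness to pay runs from 0 up to 78.
DWL = ½ × 78 × 1872/35 = 73008/35.

Deadweight loss = 73008/35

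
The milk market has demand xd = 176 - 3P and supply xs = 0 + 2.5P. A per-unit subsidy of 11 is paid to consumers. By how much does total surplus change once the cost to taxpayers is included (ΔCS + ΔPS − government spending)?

Net change in total surplus = -82.5

Pre-subsidy: 176 - 3P = 0 + 2.5P gives P* = 32, x* = 80.
With the rebate, buyers effectively pay Pb = Ps − 11, where Ps is the price sellers receive.
Demand in terms of Ps becomes xd = 176 − 3(Ps − 11) = 209 - 3Ps. Setting this equal to supply: 209 - 3Ps = 0 + 2.5Ps, so Ps = 38.
Buyers pay Pb = 38 − 11 = 27; x' = 0 + 2.5·38 = 95.
ΔCS = ½(80 + 95)(32 − 27) = 437.5; ΔPS = ½(80 + 95)(38 − 32) = 525.
Government spending = 11 × 95 = 1045.
Net change = 437.5 + 525 − 1045 = -82.5. The loss equals the DWL triangle ½·11·15.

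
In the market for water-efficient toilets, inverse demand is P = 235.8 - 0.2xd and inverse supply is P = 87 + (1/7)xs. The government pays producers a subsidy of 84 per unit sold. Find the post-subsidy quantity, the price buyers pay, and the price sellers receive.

x' = 679; buyers pay 100; sellers receive 184

Pre-subsidy: 235.8 - 0.2x = 87 + (1/7)x gives x* = 434 and P* = 149.
With the subsidy, sellers receive Ps = Pb + 84 for each unit, where Pb is the price buyers pay.
On the curves, Pb = 235.8 - 0.2x and Ps = 87 + (1/7)x; the wedge Ps − Pb = 84 gives 87 + (1/7)x − (235.8 - 0.2x) = 84, so x' = 679.
Then Pb = 235.8 − 0.2·679 = 100 and Ps = 87 + (1/7)·679 = 184.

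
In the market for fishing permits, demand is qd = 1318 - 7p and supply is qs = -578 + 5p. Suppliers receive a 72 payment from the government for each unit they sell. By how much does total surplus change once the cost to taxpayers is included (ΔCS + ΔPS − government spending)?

Pre-subsidy: 1318 - 7p = -578 + 5p gives p* = 158, q* = 212.
With the subsidy, sellers receive ps = pb + 72 for each unit, where pb is the price buyers pay.
Supply in terms of pb becomes qs = -578 + 5(pb + 72) = -218 + 5pb. Setting this equal to demand: 1318 - 7pb = -218 + 5pb, so pb = 128.
Sellers receive ps = 128 + 72 = 200; q' = 1318 − 7·128 = 422.
ΔCS = ½(212 + 422)(158 − 128) = 9510; ΔPS = ½(212 + 422)(200 − 158) = 13314.
Government spending = 72 × 422 = 30384.
Net change = 9510 + 13314 − 30384 = -7560. The loss equals the DWL triangle ½·72·210.

Net change in total surplus = -7560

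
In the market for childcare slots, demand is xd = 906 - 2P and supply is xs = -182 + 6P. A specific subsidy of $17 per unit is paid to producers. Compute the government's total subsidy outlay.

Pre-subsidy: 906 - 2P = -182 + 6P gives P* = 136, x* = 634.
With the subsidy, sellers receive Ps = Pb + 17 for each unit, where Pb is the price buyers pay.
Supply in terms of Pb becomes xs = -182 + 6(Pb + 17) = -80 + 6Pb. Setting this equal to demand: 906 - 2Pb = -80 + 6Pb, so Pb = 123.25.
Sellers receive Ps = 123.25 + 17 = 140.25; x' = 906 − 2·123.25 = 659.5.
Government outlay = subsidy × quantity = 17 × 659.5 = 11211.5.

Government cost = $11211.5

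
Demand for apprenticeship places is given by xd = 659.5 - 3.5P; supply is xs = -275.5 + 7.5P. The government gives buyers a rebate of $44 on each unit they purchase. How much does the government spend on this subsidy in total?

Government cost = $20548

Pre-subsidy: 659.5 - 3.5P = -275.5 + 7.5P gives P* = 85, x* = 362.
With the rebate, buyers effectively pay Pb = Ps − 44, where Ps is the price sellers receive.
Demand in terms of Ps becomes xd = 659.5 − 3.5(Ps − 44) = 813.5 - 3.5Ps. Setting this equal to supply: 813.5 - 3.5Ps = -275.5 + 7.5Ps, so Ps = 99.
Buyers pay Pb = 99 − 44 = 55; x' = -275.5 + 7.5·99 = 467.
Government outlay = subsidy × quantity = 44 × 467 = 20548.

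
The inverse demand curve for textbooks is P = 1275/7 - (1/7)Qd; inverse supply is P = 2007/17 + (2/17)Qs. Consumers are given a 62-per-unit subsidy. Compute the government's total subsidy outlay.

Government cost = 30008

Pre-subsidy: 1275/7 - (1/7)Q = 2007/17 + (2/17)Q gives Q* = 246 and P* = 147.
With the rebate, buyers effectively pay Pb = Ps − 62, where Ps is the price sellers receive.
On the curves, Pb = 1275/7 - (1/7)Q and Ps = 2007/17 + (2/17)Q; the wedge Ps − Pb = 62 gives 2007/17 + (2/17)Q − (1275/7 - (1/7)Q) = 62, so Q' = 484.
Then Pb = 1275/7 − (1/7)·484 = 113 and Ps = 2007/17 + (2/17)·484 = 175.
Government outlay = subsidy × quantity = 62 × 484 = 30008.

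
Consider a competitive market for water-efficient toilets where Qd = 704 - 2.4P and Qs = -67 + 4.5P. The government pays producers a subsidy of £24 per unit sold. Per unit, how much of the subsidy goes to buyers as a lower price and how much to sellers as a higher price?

Pre-subsidy: 704 - 2.4P = -67 + 4.5P gives P* = 2570/23, Q* = 10024/23.
With the subsidy, sellers receive Ps = Pb + 24 for each unit, where Pb is the price buyers pay.
Supply in terms of Pb becomes Qs = -67 + 4.5(Pb + 24) = 41 + 4.5Pb. Setting this equal to demand: 704 - 2.4Pb = 41 + 4.5Pb, so Pb = 2210/23.
Sellers receive Ps = 2210/23 + 24 = 2762/23; Q' = 704 − 2.4·(2210/23) = 10888/23.
Buyers' price falls by P* − Pb = 2570/23 − 2210/23 = 360/23; sellers' price rises by Ps − P* = 2762/23 − 2570/23 = 192/23.

Buyers gain 360/23 per unit; sellers gain 192/23 per unit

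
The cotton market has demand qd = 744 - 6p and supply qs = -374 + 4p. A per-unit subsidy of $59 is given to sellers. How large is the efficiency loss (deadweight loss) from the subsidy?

Pre-subsidy: 744 - 6p = -374 + 4p gives p* = 111.8, q* = 73.2.
With the subsidy, sellers receive ps = pb + 59 for each unit, where pb is the price buyers pay.
Supply in terms of pb becomes qs = -374 + 4(pb + 59) = -138 + 4pb. Setting this equal to demand: 744 - 6pb = -138 + 4pb, so pb = 88.2.
Sellers receive ps = 88.2 + 59 = 147.2; q' = 744 − 6·88.2 = 214.8.
The subsidy expands output by 214.8 − 73.2 = 141.6 past the efficient level; on those units the gap between marginal cost and willingness to pay runs from 0 up to 59.
DWL = ½ × 59 × 141.6 = 4177.2.

Deadweight loss = $4177.2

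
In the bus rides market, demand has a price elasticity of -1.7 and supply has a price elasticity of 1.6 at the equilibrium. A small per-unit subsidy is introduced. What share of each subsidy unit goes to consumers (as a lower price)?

Consumer share = 16/33

For a small subsidy around the equilibrium, the benefit split depends on the relative slopes, which at a point are proportional to the elasticities.
Buyer share = εs/(εs + |εd|) = 1.6/(1.6 + 1.7) = 16/33; seller share = |εd|/(εs + |εd|) = 17/33.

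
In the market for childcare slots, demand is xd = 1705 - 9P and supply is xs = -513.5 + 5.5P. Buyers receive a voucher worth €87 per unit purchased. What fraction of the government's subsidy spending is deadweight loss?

Pre-subsidy: 1705 - 9P = -513.5 + 5.5P gives P* = 153, x* = 328.
With the rebate, buyers effectively pay Pb = Ps − 87, where Ps is the price sellers receive.
Demand in terms of Ps becomes xd = 1705 − 9(Ps − 87) = 2488 - 9Ps. Setting this equal to supply: 2488 - 9Ps = -513.5 + 5.5Ps, so Ps = 207.
Buyers pay Pb = 207 − 87 = 120; x' = -513.5 + 5.5·207 = 625.
ΔCS = ½(328 + 625)(153 − 120) = 15724.5; ΔPS = ½(328 + 625)(207 − 153) = 25731.
Government spending = 87 × 625 = 54375.
DWL = ½ × 87 × (625 − 328) = 12919.5; fraction = 12919.5 / 54375 = 0.2376.

DWL / government spending = 0.2376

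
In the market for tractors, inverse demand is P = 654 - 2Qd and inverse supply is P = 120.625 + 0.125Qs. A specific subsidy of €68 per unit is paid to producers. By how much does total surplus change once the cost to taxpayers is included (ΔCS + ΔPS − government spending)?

Net change in total surplus = -€1088

Pre-subsidy: 654 - 2Q = 120.625 + 0.125Q gives Q* = 251 and P* = 152.
With the subsidy, sellers receive Ps = Pb + 68 for each unit, where Pb is the price buyers pay.
On the curves, Pb = 654 - 2Q and Ps = 120.625 + 0.125Q; the wedge Ps − Pb = 68 gives 120.625 + 0.125Q − (654 - 2Q) = 68, so Q' = 283.
Then Pb = 654 − 2·283 = 88 and Ps = 120.625 + 0.125·283 = 156.
ΔCS = ½(251 + 283)(152 − 88) = 17088; ΔPS = ½(251 + 283)(156 − 152) = 1068.
Government spending = 68 × 283 = 19244.
Net change = 17088 + 1068 − 19244 = -1088. The loss equals the DWL triangle ½·68·32.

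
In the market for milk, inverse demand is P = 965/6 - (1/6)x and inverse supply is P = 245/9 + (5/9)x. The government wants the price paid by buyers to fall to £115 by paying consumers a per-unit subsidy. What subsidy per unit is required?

Required subsidy s = £65 per unit

At a buyer price of 115, quantity demanded is 965 − 6·115 = 275.
Sellers supply 275 only when they receive Ps = 245/9 + (5/9)·275 = 180.
s = Ps − Pb = 180 − 115 = 65.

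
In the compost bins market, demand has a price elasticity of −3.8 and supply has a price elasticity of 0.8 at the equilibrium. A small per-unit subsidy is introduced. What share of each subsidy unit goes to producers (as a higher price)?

For a small subsidy around the equilibrium, the benefit split depends on the relative slopes, which at a point are proportional to the elasticities.
Buyer share = εs/(εs + |εd|) = 0.8/(0.8 + 3.8) = 4/23; seller share = |εd|/(εs + |εd|) = 19/23.
So producers capture 19/23 of the subsidy.

Producer share = 19/23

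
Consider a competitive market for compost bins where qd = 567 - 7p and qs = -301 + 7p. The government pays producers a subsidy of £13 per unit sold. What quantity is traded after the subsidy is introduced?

Pre-subsidy: 567 - 7p = -301 + 7p gives p* = 62, q* = 133.
With the subsidy, sellers receive ps = pb + 13 for each unit, where pb is the price buyers pay.
Supply in terms of pb becomes qs = -301 + 7(pb + 13) = -210 + 7pb. Setting this equal to demand: 567 - 7pb = -210 + 7pb, so pb = 55.5.
Sellers receive ps = 55.5 + 13 = 68.5; q' = 567 − 7·55.5 = 178.5.

q' = 178.5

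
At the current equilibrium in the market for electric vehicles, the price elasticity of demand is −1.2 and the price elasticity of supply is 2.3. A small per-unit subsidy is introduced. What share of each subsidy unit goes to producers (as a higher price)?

Producer share = 12/35

For a small subsidy around the equilibrium, the benefit split depends on the relative slopes, which at a point are proportional to the elasticities.
Buyer share = εs/(εs + |εd|) = 2.3/(2.3 + 1.2) = 23/35; seller share = |εd|/(εs + |εd|) = 12/35.
So producers capture 12/35 of the subsidy.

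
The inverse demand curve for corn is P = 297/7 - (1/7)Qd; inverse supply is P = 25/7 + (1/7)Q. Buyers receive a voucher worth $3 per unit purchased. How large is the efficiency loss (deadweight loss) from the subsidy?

Pre-subsidy: 297/7 - (1/7)Q = 25/7 + (1/7)Q gives Q* = 136 and P* = 23.
With the rebate, buyers effectively pay Pb = Ps − 3, where Ps is the price sellers receive.
On the curves, Pb = 297/7 - (1/7)Q and Ps = 25/7 + (1/7)Q; the wedge Ps − Pb = 3 gives 25/7 + (1/7)Q − (297/7 - (1/7)Q) = 3, so Q' = 146.5.
Then Pb = 297/7 − (1/7)·146.5 = 21.5 and Ps = 25/7 + (1/7)·146.5 = 24.5.
The subsidy expands output by 146.5 − 136 = 10.5 past the efficient level; on those units the gap between marginal cost and willingness to pay runs from 0 up to 3.
DWL = ½ × 3 × 10.5 = 15.75.

Deadweight loss = $15.75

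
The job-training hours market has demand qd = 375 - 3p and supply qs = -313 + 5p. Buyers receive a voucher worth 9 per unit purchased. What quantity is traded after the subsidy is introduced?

q' = 133.875

Pre-subsidy: 375 - 3p = -313 + 5p gives p* = 86, q* = 117.
With the rebate, buyers effectively pay pb = ps − 9, where ps is the price sellers receive.
Demand in terms of ps becomes qd = 375 − 3(ps − 9) = 402 - 3ps. Setting this equal to supply: 402 - 3ps = -313 + 5ps, so ps = 89.375.
Buyers pay pb = 89.375 − 9 = 80.375; q' = -313 + 5·89.375 = 133.875.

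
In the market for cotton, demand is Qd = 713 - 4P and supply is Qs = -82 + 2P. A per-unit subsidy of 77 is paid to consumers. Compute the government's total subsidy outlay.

Government cost = 65989/3

Pre-subsidy: 713 - 4P = -82 + 2P gives P* = 132.5, Q* = 183.
With the rebate, buyers effectively pay Pb = Ps − 77, where Ps is the price sellers receive.
Demand in terms of Ps becomes Qd = 713 − 4(Ps − 77) = 1021 - 4Ps. Setting this equal to supply: 1021 - 4Ps = -82 + 2Ps, so Ps = 1103/6.
Buyers pay Pb = 1103/6 − 77 = 641/6; Q' = -82 + 2·(1103/6) = 857/3.
Government outlay = subsidy × quantity = 77 × 857/3 = 65989/3.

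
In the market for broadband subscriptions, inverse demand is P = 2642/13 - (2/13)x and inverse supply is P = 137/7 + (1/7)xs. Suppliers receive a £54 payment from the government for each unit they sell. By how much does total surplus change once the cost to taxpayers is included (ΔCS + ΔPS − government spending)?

Net change in total surplus = -£4914

Pre-subsidy: 2642/13 - (2/13)x = 137/7 + (1/7)x gives x* = 619 and P* = 108.
With the subsidy, sellers receive Ps = Pb + 54 for each unit, where Pb is the price buyers pay.
On the curves, Pb = 2642/13 - (2/13)x and Ps = 137/7 + (1/7)x; the wedge Ps − Pb = 54 gives 137/7 + (1/7)x − (2642/13 - (2/13)x) = 54, so x' = 801.
Then Pb = 2642/13 − (2/13)·801 = 80 and Ps = 137/7 + (1/7)·801 = 134.
ΔCS = ½(619 + 801)(108 − 80) = 19880; ΔPS = ½(619 + 801)(134 − 108) = 18460.
Government spending = 54 × 801 = 43254.
Net change = 19880 + 18460 − 43254 = -4914. The loss equals the DWL triangle ½·54·182.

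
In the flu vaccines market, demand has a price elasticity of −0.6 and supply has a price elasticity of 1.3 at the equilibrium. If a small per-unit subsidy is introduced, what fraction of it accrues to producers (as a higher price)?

Producer share = 6/19

For a small subsidy around the equilibrium, the benefit split depends on the relative slopes, which at a point are proportional to the elasticities.
Buyer share = εs/(εs + |εd|) = 1.3/(1.3 + 0.6) = 13/19; seller share = |εd|/(εs + |εd|) = 6/19.
So producers capture 6/19 of the subsidy.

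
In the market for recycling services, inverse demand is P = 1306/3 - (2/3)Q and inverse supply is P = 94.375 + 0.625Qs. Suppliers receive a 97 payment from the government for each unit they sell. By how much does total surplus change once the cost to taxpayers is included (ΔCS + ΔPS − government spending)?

Net change in total surplus = -112908/31

Pre-subsidy: 1306/3 - (2/3)Q = 94.375 + 0.625Q gives Q* = 8183/31 and P* = 8040/31.
With the subsidy, sellers receive Ps = Pb + 97 for each unit, where Pb is the price buyers pay.
On the curves, Pb = 1306/3 - (2/3)Q and Ps = 94.375 + 0.625Q; the wedge Ps − Pb = 97 gives 94.375 + 0.625Q − (1306/3 - (2/3)Q) = 97, so Q' = 10511/31.
Then Pb = 1306/3 − (2/3)·(10511/31) = 6488/31 and Ps = 94.375 + 0.625·(10511/31) = 9495/31.
ΔCS = ½(8183/31 + 10511/31)(8040/31 − 6488/31) = 14506544/961; ΔPS = ½(8183/31 + 10511/31)(9495/31 − 8040/31) = 13599885/961.
Government spending = 97 × 10511/31 = 1019567/31.
Net change = 14506544/961 + 13599885/961 − 1019567/31 = -112908/31. The loss equals the DWL triangle ½·97·2328/31.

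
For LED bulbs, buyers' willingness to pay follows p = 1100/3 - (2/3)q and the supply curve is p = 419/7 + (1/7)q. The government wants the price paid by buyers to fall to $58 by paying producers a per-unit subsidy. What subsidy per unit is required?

Required subsidy s = $68 per unit

At a buyer price of 58, quantity demanded is 550 − 1.5·58 = 463.
Sellers supply 463 only when they receive ps = 419/7 + (1/7)·463 = 126.
s = ps − pb = 126 − 58 = 68.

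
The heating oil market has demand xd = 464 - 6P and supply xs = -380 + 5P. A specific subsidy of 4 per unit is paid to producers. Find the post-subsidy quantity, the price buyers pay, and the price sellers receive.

Pre-subsidy: 464 - 6P = -380 + 5P gives P* = 844/11, x* = 40/11.
With the subsidy, sellers receive Ps = Pb + 4 for each unit, where Pb is the price buyers pay.
Supply in terms of Pb becomes xs = -380 + 5(Pb + 4) = -360 + 5Pb. Setting this equal to demand: 464 - 6Pb = -360 + 5Pb, so Pb = 824/11.
Sellers receive Ps = 824/11 + 4 = 868/11; x' = 464 − 6·(824/11) = 160/11.

x' = 160/11; buyers pay 824/11; sellers receive 868/11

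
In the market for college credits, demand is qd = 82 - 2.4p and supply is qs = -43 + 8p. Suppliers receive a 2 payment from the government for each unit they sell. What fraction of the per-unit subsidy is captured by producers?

Pre-subsidy: 82 - 2.4p = -43 + 8p gives p* = 625/52, q* = 691/13.
With the subsidy, sellers receive ps = pb + 2 for each unit, where pb is the price buyers pay.
Supply in terms of pb becomes qs = -43 + 8(pb + 2) = -27 + 8pb. Setting this equal to demand: 82 - 2.4pb = -27 + 8pb, so pb = 545/52.
Sellers receive ps = 545/52 + 2 = 649/52; q' = 82 − 2.4·(545/52) = 739/13.
Buyers' price falls by p* − pb = 625/52 − 545/52 = 20/13; sellers' price rises by ps − p* = 649/52 − 625/52 = 6/13.
So producers capture (6/13)/2 = 3/13 of each unit of subsidy.

Producer share = 3/13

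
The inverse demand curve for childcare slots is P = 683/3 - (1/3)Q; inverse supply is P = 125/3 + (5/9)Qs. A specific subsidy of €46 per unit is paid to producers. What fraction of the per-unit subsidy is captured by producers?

Pre-subsidy: 683/3 - (1/3)Q = 125/3 + (5/9)Q gives Q* = 209.25 and P* = 1895/12.
With the subsidy, sellers receive Ps = Pb + 46 for each unit, where Pb is the price buyers pay.
On the curves, Pb = 683/3 - (1/3)Q and Ps = 125/3 + (5/9)Q; the wedge Ps − Pb = 46 gives 125/3 + (5/9)Q − (683/3 - (1/3)Q) = 46, so Q' = 261.
Then Pb = 683/3 − (1/3)·261 = 422/3 and Ps = 125/3 + (5/9)·261 = 560/3.
Buyers' price falls by P* − Pb = 1895/12 − 422/3 = 17.25; sellers' price rises by Ps − P* = 560/3 − 1895/12 = 28.75.
So producers capture 28.75/46 = 0.625 of each unit of subsidy.

Producer share = 0.625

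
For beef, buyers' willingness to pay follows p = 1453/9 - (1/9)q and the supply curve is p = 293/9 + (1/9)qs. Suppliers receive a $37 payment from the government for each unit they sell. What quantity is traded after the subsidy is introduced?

q' = 746.5

Pre-subsidy: 1453/9 - (1/9)q = 293/9 + (1/9)q gives q* = 580 and p* = 97.
With the subsidy, sellers receive ps = pb + 37 for each unit, where pb is the price buyers pay.
On the curves, pb = 1453/9 - (1/9)q and ps = 293/9 + (1/9)q; the wedge ps − pb = 37 gives 293/9 + (1/9)q − (1453/9 - (1/9)q) = 37, so q' = 746.5.
Then pb = 1453/9 − (1/9)·746.5 = 78.5 and ps = 293/9 + (1/9)·746.5 = 115.5.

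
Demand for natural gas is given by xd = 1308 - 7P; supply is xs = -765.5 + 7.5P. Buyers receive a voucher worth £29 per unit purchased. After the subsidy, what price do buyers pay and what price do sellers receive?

Pre-subsidy: 1308 - 7P = -765.5 + 7.5P gives P* = 143, x* = 307.
With the rebate, buyers effectively pay Pb = Ps − 29, where Ps is the price sellers receive.
Demand in terms of Ps becomes xd = 1308 − 7(Ps − 29) = 1511 - 7Ps. Setting this equal to supply: 1511 - 7Ps = -765.5 + 7.5Ps, so Ps = 157.
Buyers pay Pb = 157 − 29 = 128; x' = -765.5 + 7.5·157 = 412.

Buyers pay £128; sellers receive £157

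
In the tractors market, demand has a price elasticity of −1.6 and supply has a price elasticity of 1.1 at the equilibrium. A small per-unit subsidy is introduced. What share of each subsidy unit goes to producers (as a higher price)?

Producer share = 16/27

For a small subsidy around the equilibrium, the benefit split depends on the relative slopes, which at a point are proportional to the elasticities.
Buyer share = εs/(εs + |εd|) = 1.1/(1.1 + 1.6) = 11/27; seller share = |εd|/(εs + |εd|) = 16/27.
So producers capture 16/27 of the subsidy.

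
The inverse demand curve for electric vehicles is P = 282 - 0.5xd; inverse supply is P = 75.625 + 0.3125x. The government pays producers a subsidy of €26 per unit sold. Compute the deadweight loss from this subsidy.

Deadweight loss = €416

Pre-subsidy: 282 - 0.5x = 75.625 + 0.3125x gives x* = 254 and P* = 155.
With the subsidy, sellers receive Ps = Pb + 26 for each unit, where Pb is the price buyers pay.
On the curves, Pb = 282 - 0.5x and Ps = 75.625 + 0.3125x; the wedge Ps − Pb = 26 gives 75.625 + 0.3125x − (282 - 0.5x) = 26, so x' = 286.
Then Pb = 282 − 0.5·286 = 139 and Ps = 75.625 + 0.3125·286 = 165.
The subsidy expands output by 286 − 254 = 32 past the efficient level; on those units the gap between marginal cost and willingness to pay runs from 0 up to 26.
DWL = ½ × 26 × 32 = 416.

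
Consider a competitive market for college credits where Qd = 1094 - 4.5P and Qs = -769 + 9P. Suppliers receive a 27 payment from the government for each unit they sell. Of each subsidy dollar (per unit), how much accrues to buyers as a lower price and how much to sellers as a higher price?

Pre-subsidy: 1094 - 4.5P = -769 + 9P gives P* = 138, Q* = 473.
With the subsidy, sellers receive Ps = Pb + 27 for each unit, where Pb is the price buyers pay.
Supply in terms of Pb becomes Qs = -769 + 9(Pb + 27) = -526 + 9Pb. Setting this equal to demand: 1094 - 4.5Pb = -526 + 9Pb, so Pb = 120.
Sellers receive Ps = 120 + 27 = 147; Q' = 1094 − 4.5·120 = 554.
Buyers' price falls by P* − Pb = 138 − 120 = 18; sellers' price rises by Ps − P* = 147 − 138 = 9.

Buyers gain 18 per unit; sellers gain 9 per unit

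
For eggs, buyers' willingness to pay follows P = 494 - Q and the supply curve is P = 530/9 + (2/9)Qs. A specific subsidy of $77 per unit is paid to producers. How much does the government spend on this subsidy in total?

Government cost = $32263

Pre-subsidy: 494 - Q = 530/9 + (2/9)Q gives Q* = 356 and P* = 138.
With the subsidy, sellers receive Ps = Pb + 77 for each unit, where Pb is the price buyers pay.
On the curves, Pb = 494 - Q and Ps = 530/9 + (2/9)Q; the wedge Ps − Pb = 77 gives 530/9 + (2/9)Q − (494 - Q) = 77, so Q' = 419.
Then Pb = 494 − 1·419 = 75 and Ps = 530/9 + (2/9)·419 = 152.
Government outlay = subsidy × quantity = 77 × 419 = 32263.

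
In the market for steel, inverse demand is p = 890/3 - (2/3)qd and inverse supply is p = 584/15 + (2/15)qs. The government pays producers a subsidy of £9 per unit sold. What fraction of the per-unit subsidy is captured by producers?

Pre-subsidy: 890/3 - (2/3)q = 584/15 + (2/15)q gives q* = 1933/6 and p* = 737/9.
With the subsidy, sellers receive ps = pb + 9 for each unit, where pb is the price buyers pay.
On the curves, pb = 890/3 - (2/3)q and ps = 584/15 + (2/15)q; the wedge ps − pb = 9 gives 584/15 + (2/15)q − (890/3 - (2/3)q) = 9, so q' = 4001/12.
Then pb = 890/3 − (2/3)·(4001/12) = 1339/18 and ps = 584/15 + (2/15)·(4001/12) = 1501/18.
Buyers' price falls by p* − pb = 737/9 − 1339/18 = 7.5; sellers' price rises by ps − p* = 1501/18 − 737/9 = 1.5.
So producers capture 1.5/9 = 1/6 of each unit of subsidy.

Producer share = 1/6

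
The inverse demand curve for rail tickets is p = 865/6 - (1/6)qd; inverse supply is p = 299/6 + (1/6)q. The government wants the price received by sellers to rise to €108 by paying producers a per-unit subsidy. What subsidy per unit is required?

At a seller price of 108, quantity supplied is -299 + 6·108 = 349.
Buyers absorb 349 only when they pay pb = 865/6 − (1/6)·349 = 86.
s = ps − pb = 108 − 86 = 22.

Required subsidy s = €22 per unit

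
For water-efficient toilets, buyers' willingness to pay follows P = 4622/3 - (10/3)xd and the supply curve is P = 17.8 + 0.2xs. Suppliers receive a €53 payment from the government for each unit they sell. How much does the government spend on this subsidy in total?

Pre-subsidy: 4622/3 - (10/3)x = 17.8 + 0.2x gives x* = 431 and P* = 104.
With the subsidy, sellers receive Ps = Pb + 53 for each unit, where Pb is the price buyers pay.
On the curves, Pb = 4622/3 - (10/3)x and Ps = 17.8 + 0.2x; the wedge Ps − Pb = 53 gives 17.8 + 0.2x − (4622/3 - (10/3)x) = 53, so x' = 446.
Then Pb = 4622/3 − (10/3)·446 = 54 and Ps = 17.8 + 0.2·446 = 107.
Government outlay = subsidy × quantity = 53 × 446 = 23638.

Government cost = €23638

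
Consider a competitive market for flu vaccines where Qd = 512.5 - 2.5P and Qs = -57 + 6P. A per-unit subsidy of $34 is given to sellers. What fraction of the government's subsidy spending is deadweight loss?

DWL / government spending = 2/27

Pre-subsidy: 512.5 - 2.5P = -57 + 6P gives P* = 67, Q* = 345.
With the subsidy, sellers receive Ps = Pb + 34 for each unit, where Pb is the price buyers pay.
Supply in terms of Pb becomes Qs = -57 + 6(Pb + 34) = 147 + 6Pb. Setting this equal to demand: 512.5 - 2.5Pb = 147 + 6Pb, so Pb = 43.
Sellers receive Ps = 43 + 34 = 77; Q' = 512.5 − 2.5·43 = 405.
ΔCS = ½(345 + 405)(67 − 43) = 9000; ΔPS = ½(345 + 405)(77 − 67) = 3750.
Government spending = 34 × 405 = 13770.
DWL = ½ × 34 × (405 − 345) = 1020; fraction = 1020 / 13770 = 2/27.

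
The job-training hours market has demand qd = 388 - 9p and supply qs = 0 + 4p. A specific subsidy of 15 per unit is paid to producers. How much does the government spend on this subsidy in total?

Government cost = 31380/13

Pre-subsidy: 388 - 9p = 0 + 4p gives p* = 388/13, q* = 1552/13.
With the subsidy, sellers receive ps = pb + 15 for each unit, where pb is the price buyers pay.
Supply in terms of pb becomes qs = 0 + 4(pb + 15) = 60 + 4pb. Setting this equal to demand: 388 - 9pb = 60 + 4pb, so pb = 328/13.
Sellers receive ps = 328/13 + 15 = 523/13; q' = 388 − 9·(328/13) = 2092/13.
Government outlay = subsidy × quantity = 15 × 2092/13 = 31380/13.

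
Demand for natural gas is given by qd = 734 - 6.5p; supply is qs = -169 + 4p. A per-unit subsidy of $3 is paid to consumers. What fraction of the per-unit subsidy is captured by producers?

Pre-subsidy: 734 - 6.5p = -169 + 4p gives p* = 86, q* = 175.
With the rebate, buyers effectively pay pb = ps − 3, where ps is the price sellers receive.
Demand in terms of ps becomes qd = 734 − 6.5(ps − 3) = 753.5 - 6.5ps. Setting this equal to supply: 753.5 - 6.5ps = -169 + 4ps, so ps = 615/7.
Buyers pay pb = 615/7 − 3 = 594/7; q' = -169 + 4·(615/7) = 1277/7.
Buyers' price falls by p* − pb = 86 − 594/7 = 8/7; sellers' price rises by ps − p* = 615/7 − 86 = 13/7.
So producers capture (13/7)/3 = 13/21 of each unit of subsidy.

Producer share = 13/21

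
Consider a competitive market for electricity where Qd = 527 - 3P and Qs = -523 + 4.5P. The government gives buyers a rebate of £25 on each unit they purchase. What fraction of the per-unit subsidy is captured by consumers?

Pre-subsidy: 527 - 3P = -523 + 4.5P gives P* = 140, Q* = 107.
With the rebate, buyers effectively pay Pb = Ps − 25, where Ps is the price sellers receive.
Demand in terms of Ps becomes Qd = 527 − 3(Ps − 25) = 602 - 3Ps. Setting this equal to supply: 602 - 3Ps = -523 + 4.5Ps, so Ps = 150.
Buyers pay Pb = 150 − 25 = 125; Q' = -523 + 4.5·150 = 152.
Buyers' price falls by P* − Pb = 140 − 125 = 15; sellers' price rises by Ps − P* = 150 − 140 = 10.
So consumers capture 15/25 = 0.6 of each unit of subsidy.

Consumer share = 0.6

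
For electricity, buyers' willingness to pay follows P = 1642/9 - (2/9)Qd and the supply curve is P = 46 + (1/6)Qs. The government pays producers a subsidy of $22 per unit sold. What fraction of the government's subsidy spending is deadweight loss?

DWL / government spending = 99/1426

Pre-subsidy: 1642/9 - (2/9)Q = 46 + (1/6)Q gives Q* = 2456/7 and P* = 2194/21.
With the subsidy, sellers receive Ps = Pb + 22 for each unit, where Pb is the price buyers pay.
On the curves, Pb = 1642/9 - (2/9)Q and Ps = 46 + (1/6)Q; the wedge Ps − Pb = 22 gives 46 + (1/6)Q − (1642/9 - (2/9)Q) = 22, so Q' = 2852/7.
Then Pb = 1642/9 − (2/9)·(2852/7) = 1930/21 and Ps = 46 + (1/6)·(2852/7) = 2392/21.
ΔCS = ½(2456/7 + 2852/7)(2194/21 − 1930/21) = 233552/49; ΔPS = ½(2456/7 + 2852/7)(2392/21 − 2194/21) = 175164/49.
Government spending = 22 × 2852/7 = 62744/7.
DWL = ½ × 22 × (2852/7 − 2456/7) = 4356/7; fraction = (4356/7) / (62744/7) = 99/1426.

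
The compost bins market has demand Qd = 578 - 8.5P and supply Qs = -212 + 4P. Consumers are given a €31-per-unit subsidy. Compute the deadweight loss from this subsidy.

Pre-subsidy: 578 - 8.5P = -212 + 4P gives P* = 63.2, Q* = 40.8.
With the rebate, buyers effectively pay Pb = Ps − 31, where Ps is the price sellers receive.
Demand in terms of Ps becomes Qd = 578 − 8.5(Ps − 31) = 841.5 - 8.5Ps. Setting this equal to supply: 841.5 - 8.5Ps = -212 + 4Ps, so Ps = 84.28.
Buyers pay Pb = 84.28 − 31 = 53.28; Q' = -212 + 4·84.28 = 125.12.
The subsidy expands output by 125.12 − 40.8 = 84.32 past the efficient level; on those units the gap between marginal cost and willingness to pay runs from 0 up to 31.
DWL = ½ × 31 × 84.32 = 1306.96.

Deadweight loss = €1306.96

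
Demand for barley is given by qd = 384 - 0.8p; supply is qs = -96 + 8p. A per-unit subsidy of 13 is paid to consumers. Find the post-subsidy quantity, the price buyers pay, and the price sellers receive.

Pre-subsidy: 384 - 0.8p = -96 + 8p gives p* = 600/11, q* = 3744/11.
With the rebate, buyers effectively pay pb = ps − 13, where ps is the price sellers receive.
Demand in terms of ps becomes qd = 384 − 0.8(ps − 13) = 394.4 - 0.8ps. Setting this equal to supply: 394.4 - 0.8ps = -96 + 8ps, so ps = 613/11.
Buyers pay pb = 613/11 − 13 = 470/11; q' = -96 + 8·(613/11) = 3848/11.

q' = 3848/11; buyers pay 470/11; sellers receive 613/11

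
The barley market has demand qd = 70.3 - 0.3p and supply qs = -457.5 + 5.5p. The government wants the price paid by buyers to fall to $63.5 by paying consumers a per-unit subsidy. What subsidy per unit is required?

Required subsidy s = $29 per unit

At a buyer price of 63.5, quantity demanded is 70.3 − 0.3·63.5 = 51.25.
Sellers supply 51.25 only when they receive ps with -457.5 + 5.5·ps = 51.25, i.e. ps = 92.5.
s = ps − pb = 92.5 − 63.5 = 29.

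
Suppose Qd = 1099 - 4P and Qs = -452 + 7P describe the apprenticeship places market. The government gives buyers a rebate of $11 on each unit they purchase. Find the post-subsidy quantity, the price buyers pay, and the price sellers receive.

Q' = 563; buyers pay $134; sellers receive $145

Pre-subsidy: 1099 - 4P = -452 + 7P gives P* = 141, Q* = 535.
With the rebate, buyers effectively pay Pb = Ps − 11, where Ps is the price sellers receive.
Demand in terms of Ps becomes Qd = 1099 − 4(Ps − 11) = 1143 - 4Ps. Setting this equal to supply: 1143 - 4Ps = -452 + 7Ps, so Ps = 145.
Buyers pay Pb = 145 − 11 = 134; Q' = -452 + 7·145 = 563.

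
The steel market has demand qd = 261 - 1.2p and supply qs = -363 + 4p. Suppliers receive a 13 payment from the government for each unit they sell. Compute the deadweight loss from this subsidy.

Pre-subsidy: 261 - 1.2p = -363 + 4p gives p* = 120, q* = 117.
With the subsidy, sellers receive ps = pb + 13 for each unit, where pb is the price buyers pay.
Supply in terms of pb becomes qs = -363 + 4(pb + 13) = -311 + 4pb. Setting this equal to demand: 261 - 1.2pb = -311 + 4pb, so pb = 110.
Sellers receive ps = 110 + 13 = 123; q' = 261 − 1.2·110 = 129.
The subsidy expands output by 129 − 117 = 12 past the efficient level; on those units the gap between marginal cost and willingness to pay runs from 0 up to 13.
DWL = ½ × 13 × 12 = 78.

Deadweight loss = 78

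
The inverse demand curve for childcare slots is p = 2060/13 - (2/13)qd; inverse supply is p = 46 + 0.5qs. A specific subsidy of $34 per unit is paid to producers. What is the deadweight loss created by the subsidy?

Pre-subsidy: 2060/13 - (2/13)q = 46 + 0.5q gives q* = 172 and p* = 132.
With the subsidy, sellers receive ps = pb + 34 for each unit, where pb is the price buyers pay.
On the curves, pb = 2060/13 - (2/13)q and ps = 46 + 0.5q; the wedge ps − pb = 34 gives 46 + 0.5q − (2060/13 - (2/13)q) = 34, so q' = 224.
Then pb = 2060/13 − (2/13)·224 = 124 and ps = 46 + 0.5·224 = 158.
The subsidy expands output by 224 − 172 = 52 past the efficient level; on those units the gap between marginal cost and willingness to pay runs from 0 up to 34.
DWL = ½ × 34 × 52 = 884.

Deadweight loss = $884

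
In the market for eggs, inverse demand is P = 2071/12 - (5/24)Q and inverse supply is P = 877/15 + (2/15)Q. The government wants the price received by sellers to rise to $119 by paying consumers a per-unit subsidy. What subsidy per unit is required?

Required subsidy s = $41 per unit

At a seller price of 119, quantity supplied is -438.5 + 7.5·119 = 454.
Buyers absorb 454 only when they pay Pb = 2071/12 − (5/24)·454 = 78.
s = Ps − Pb = 119 − 78 = 41.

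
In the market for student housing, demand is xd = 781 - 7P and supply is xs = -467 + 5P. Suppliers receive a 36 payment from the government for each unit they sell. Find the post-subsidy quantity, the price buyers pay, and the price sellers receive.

Pre-subsidy: 781 - 7P = -467 + 5P gives P* = 104, x* = 53.
With the subsidy, sellers receive Ps = Pb + 36 for each unit, where Pb is the price buyers pay.
Supply in terms of Pb becomes xs = -467 + 5(Pb + 36) = -287 + 5Pb. Setting this equal to demand: 781 - 7Pb = -287 + 5Pb, so Pb = 89.
Sellers receive Ps = 89 + 36 = 125; x' = 781 − 7·89 = 158.

x' = 158; buyers pay 89; sellers receive 125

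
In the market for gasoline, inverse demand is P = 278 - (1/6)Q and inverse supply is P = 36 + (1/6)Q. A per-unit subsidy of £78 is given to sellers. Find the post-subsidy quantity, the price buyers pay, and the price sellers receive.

Q' = 960; buyers pay £118; sellers receive £196

Pre-subsidy: 278 - (1/6)Q = 36 + (1/6)Q gives Q* = 726 and P* = 157.
With the subsidy, sellers receive Ps = Pb + 78 for each unit, where Pb is the price buyers pay.
On the curves, Pb = 278 - (1/6)Q and Ps = 36 + (1/6)Q; the wedge Ps − Pb = 78 gives 36 + (1/6)Q − (278 - (1/6)Q) = 78, so Q' = 960.
Then Pb = 278 − (1/6)·960 = 118 and Ps = 36 + (1/6)·960 = 196.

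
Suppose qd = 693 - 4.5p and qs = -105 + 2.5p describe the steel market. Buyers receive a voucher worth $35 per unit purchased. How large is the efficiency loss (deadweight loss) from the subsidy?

Deadweight loss = $984.375

Pre-subsidy: 693 - 4.5p = -105 + 2.5p gives p* = 114, q* = 180.
With the rebate, buyers effectively pay pb = ps − 35, where ps is the price sellers receive.
Demand in terms of ps becomes qd = 693 − 4.5(ps − 35) = 850.5 - 4.5ps. Setting this equal to supply: 850.5 - 4.5ps = -105 + 2.5ps, so ps = 136.5.
Buyers pay pb = 136.5 − 35 = 101.5; q' = -105 + 2.5·136.5 = 236.25.
The subsidy expands output by 236.25 − 180 = 56.25 past the efficient level; on those units the gap between marginal cost and willingness to pay runs from 0 up to 35.
DWL = ½ × 35 × 56.25 = 984.375.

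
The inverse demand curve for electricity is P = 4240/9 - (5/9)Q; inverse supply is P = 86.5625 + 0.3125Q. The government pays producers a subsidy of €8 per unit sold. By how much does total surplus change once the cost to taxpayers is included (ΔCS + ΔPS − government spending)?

Net change in total surplus = -€36.864

Pre-subsidy: 4240/9 - (5/9)Q = 86.5625 + 0.3125Q gives Q* = 443 and P* = 225.
With the subsidy, sellers receive Ps = Pb + 8 for each unit, where Pb is the price buyers pay.
On the curves, Pb = 4240/9 - (5/9)Q and Ps = 86.5625 + 0.3125Q; the wedge Ps − Pb = 8 gives 86.5625 + 0.3125Q − (4240/9 - (5/9)Q) = 8, so Q' = 452.216.
Then Pb = 4240/9 − (5/9)·452.216 = 219.88 and Ps = 86.5625 + 0.3125·452.216 = 227.88.
ΔCS = ½(443 + 452.216)(225 − 219.88) = 2291.75296; ΔPS = ½(443 + 452.216)(227.88 − 225) = 1289.11104.
Government spending = 8 × 452.216 = 3617.728.
Net change = 2291.75296 + 1289.11104 − 3617.728 = -36.864. The loss equals the DWL triangle ½·8·9.216.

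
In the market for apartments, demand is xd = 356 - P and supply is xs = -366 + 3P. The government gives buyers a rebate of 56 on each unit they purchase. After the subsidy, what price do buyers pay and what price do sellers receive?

Pre-subsidy: 356 - P = -366 + 3P gives P* = 180.5, x* = 175.5.
With the rebate, buyers effectively pay Pb = Ps − 56, where Ps is the price sellers receive.
Demand in terms of Ps becomes xd = 356 − 1(Ps − 56) = 412 - Ps. Setting this equal to supply: 412 - Ps = -366 + 3Ps, so Ps = 194.5.
Buyers pay Pb = 194.5 − 56 = 138.5; x' = -366 + 3·194.5 = 217.5.

Buyers pay 138.5; sellers receive 194.5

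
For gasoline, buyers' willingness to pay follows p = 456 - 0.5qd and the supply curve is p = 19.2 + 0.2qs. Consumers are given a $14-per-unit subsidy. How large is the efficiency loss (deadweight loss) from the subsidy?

Pre-subsidy: 456 - 0.5q = 19.2 + 0.2q gives q* = 624 and p* = 144.
With the rebate, buyers effectively pay pb = ps − 14, where ps is the price sellers receive.
On the curves, pb = 456 - 0.5q and ps = 19.2 + 0.2q; the wedge ps − pb = 14 gives 19.2 + 0.2q − (456 - 0.5q) = 14, so q' = 644.
Then pb = 456 − 0.5·644 = 134 and ps = 19.2 + 0.2·644 = 148.
The subsidy expands output by 644 − 624 = 20 past the efficient level; on those units the gap between marginal cost and willingness to pay runs from 0 up to 14.
DWL = ½ × 14 × 20 = 140.

Deadweight loss = $140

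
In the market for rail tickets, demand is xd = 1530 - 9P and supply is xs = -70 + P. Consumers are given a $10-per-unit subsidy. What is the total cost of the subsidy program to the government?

Government cost = $990

Pre-subsidy: 1530 - 9P = -70 + P gives P* = 160, x* = 90.
With the rebate, buyers effectively pay Pb = Ps − 10, where Ps is the price sellers receive.
Demand in terms of Ps becomes xd = 1530 − 9(Ps − 10) = 1620 - 9Ps. Setting this equal to supply: 1620 - 9Ps = -70 + Ps, so Ps = 169.
Buyers pay Pb = 169 − 10 = 159; x' = -70 + 1·169 = 99.
Government outlay = subsidy × quantity = 10 × 99 = 990.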